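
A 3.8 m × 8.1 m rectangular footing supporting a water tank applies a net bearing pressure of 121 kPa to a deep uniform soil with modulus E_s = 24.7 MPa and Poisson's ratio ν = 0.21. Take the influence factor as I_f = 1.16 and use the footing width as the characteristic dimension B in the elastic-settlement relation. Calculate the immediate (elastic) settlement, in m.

Immediate (elastic) settlement: S_e = q·B·(1−ν²)/E_s · I_f.
E_s = 24.7 MPa = 24700 kPa.
S_e = 121 × 3.8 × (1 − 0.21²) / 24700 × 1.16
    = 121 × 3.8 × 0.9559 / 24700 × 1.16
    = 0.02064 m

S_e ≈ 0.0206 m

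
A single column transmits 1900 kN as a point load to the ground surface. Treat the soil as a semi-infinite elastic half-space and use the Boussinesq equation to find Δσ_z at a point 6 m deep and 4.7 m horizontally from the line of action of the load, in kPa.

Boussinesq vertical stress below a point load on an elastic half-space:
Δσ_z = 3P/(2πz²) · [1 + (r/z)²]^(−5/2)
r/z = 4.7/6 = 0.78333; [1+(r/z)²]^(−5/2) = 0.30235.
Δσ_z = 3×1900/(2π×6²) × 0.30235 = 25.2 × 0.30235 = 7.619 kPa

Δσ_z ≈ 7.62 kPa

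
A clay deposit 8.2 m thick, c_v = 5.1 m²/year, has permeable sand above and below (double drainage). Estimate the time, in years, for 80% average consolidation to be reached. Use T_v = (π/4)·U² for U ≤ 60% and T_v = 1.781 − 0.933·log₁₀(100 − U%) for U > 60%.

Drainage path length: H_d = H/2 = 4.1 m (double drainage).
U > 60%: T_v = 1.781 − 0.933·log₁₀(100 − 80) = 0.56714.
t = T_v·H_d²/c_v = 0.56714×4.1²/5.1 = 1.869 years.

t ≈ 1.87 years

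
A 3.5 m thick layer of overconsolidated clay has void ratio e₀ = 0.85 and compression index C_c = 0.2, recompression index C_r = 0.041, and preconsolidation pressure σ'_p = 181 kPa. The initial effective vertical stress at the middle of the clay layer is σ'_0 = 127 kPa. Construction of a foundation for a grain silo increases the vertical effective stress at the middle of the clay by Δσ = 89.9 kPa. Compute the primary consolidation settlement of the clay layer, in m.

S_c ≈ 0.0417 m

Final effective stress: σ'_f = 127 + 89.9 = 216.9 kPa.
σ'_f = 216.9 > σ'_p = 181 kPa, so the stress path crosses the preconsolidation pressure — recompression up to σ'_p, then virgin compression beyond:
S_c = H/(1+e₀)·[C_r·log₁₀(σ'_p/σ'_0) + C_c·log₁₀(σ'_f/σ'_p)]
    = 3.5/1.85 × [0.041×log₁₀(181/127) + 0.2×log₁₀(216.9/181)]
    = 1.8919 × [0.0063089 + 0.015716] = 0.04167 m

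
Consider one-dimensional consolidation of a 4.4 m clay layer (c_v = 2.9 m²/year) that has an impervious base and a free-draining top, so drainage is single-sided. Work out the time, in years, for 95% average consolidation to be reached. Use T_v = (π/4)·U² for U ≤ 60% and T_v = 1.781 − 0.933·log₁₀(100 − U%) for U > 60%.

t ≈ 7.54 years

Drainage path length: H_d = H = 4.4 m (single drainage).
U > 60%: T_v = 1.781 − 0.933·log₁₀(100 − 95) = 1.1289.
t = T_v·H_d²/c_v = 1.1289×4.4²/2.9 = 7.536 years.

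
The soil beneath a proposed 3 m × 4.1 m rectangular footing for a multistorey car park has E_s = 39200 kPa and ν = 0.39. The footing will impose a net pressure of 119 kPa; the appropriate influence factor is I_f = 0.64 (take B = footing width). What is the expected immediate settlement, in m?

S_e ≈ 0.00494 m

Immediate (elastic) settlement: S_e = q·B·(1−ν²)/E_s · I_f.
S_e = 119 × 3 × (1 − 0.39²) / 39200 × 0.64
    = 119 × 3 × 0.8479 / 39200 × 0.64
    = 0.004942 m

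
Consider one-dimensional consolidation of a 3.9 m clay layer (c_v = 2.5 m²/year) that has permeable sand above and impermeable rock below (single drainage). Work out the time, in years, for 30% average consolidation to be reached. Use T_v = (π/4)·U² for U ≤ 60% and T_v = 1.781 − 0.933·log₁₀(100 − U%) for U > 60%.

Drainage path length: H_d = H = 3.9 m (single drainage).
U ≤ 60%: T_v = (π/4)·U² = (π/4)×0.3² = 0.070686.
t = T_v·H_d²/c_v = 0.070686×3.9²/2.5 = 0.4301 years.

t ≈ 0.43 years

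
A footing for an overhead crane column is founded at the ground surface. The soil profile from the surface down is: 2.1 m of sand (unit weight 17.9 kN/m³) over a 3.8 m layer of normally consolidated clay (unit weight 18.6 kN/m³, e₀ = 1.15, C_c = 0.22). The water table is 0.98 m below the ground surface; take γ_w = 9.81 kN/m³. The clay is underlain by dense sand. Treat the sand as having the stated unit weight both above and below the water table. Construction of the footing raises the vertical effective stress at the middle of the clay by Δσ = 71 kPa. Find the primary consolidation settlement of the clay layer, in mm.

S_c ≈ 164 mm

Mid-depth of clay below the ground surface: z = 2.1 + 3.8/2 = 4 m.
Total vertical stress at mid-clay: σ_v = 17.9×2.1 + 18.6×1.9 = 72.93 kPa.
Pore pressure: u = 9.81×(4 − 0.98) = 29.626 kPa.
Initial effective stress: σ'_0 = σ_v − u = 72.93 − 29.626 = 43.304 kPa.
Final effective stress: σ'_f = σ'_0 + Δσ = 43.304 + 71 = 114.3 kPa.
Normally consolidated clay, so the full stress increment lies on the virgin compression line:
S_c = C_c·H/(1+e₀)·log₁₀(σ'_f/σ'_0) = 0.22×3.8/(1+1.15)×log₁₀(114.3/43.304)
    = 0.38884 × 0.42152 = 0.1639 m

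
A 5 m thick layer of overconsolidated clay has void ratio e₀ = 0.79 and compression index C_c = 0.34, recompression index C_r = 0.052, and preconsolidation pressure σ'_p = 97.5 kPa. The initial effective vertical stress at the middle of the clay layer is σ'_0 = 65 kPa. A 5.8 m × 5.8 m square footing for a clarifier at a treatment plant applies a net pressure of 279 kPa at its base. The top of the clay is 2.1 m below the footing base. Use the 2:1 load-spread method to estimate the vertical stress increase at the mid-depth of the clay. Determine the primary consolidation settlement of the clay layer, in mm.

Mid-depth of clay below the footing base: z = 2.1 + 5/2 = 4.6 m.
Stress increase at mid-clay by the 2:1 spreading method:
Δσ = qBL/((B+z)(L+z)) = 279×5.8×5.8/((5.8+4.6)(5.8+4.6)) = 86.775 kPa
Final effective stress: σ'_f = 65 + 86.775 = 151.78 kPa.
σ'_f = 151.78 > σ'_p = 97.5 kPa, so the stress path crosses the preconsolidation pressure — recompression up to σ'_p, then virgin compression beyond:
S_c = H/(1+e₀)·[C_r·log₁₀(σ'_p/σ'_0) + C_c·log₁₀(σ'_f/σ'_p)]
    = 5/1.79 × [0.052×log₁₀(97.5/65) + 0.34×log₁₀(151.78/97.5)]
    = 2.7933 × [0.0091567 + 0.065351] = 0.2081 m

S_c ≈ 208 mm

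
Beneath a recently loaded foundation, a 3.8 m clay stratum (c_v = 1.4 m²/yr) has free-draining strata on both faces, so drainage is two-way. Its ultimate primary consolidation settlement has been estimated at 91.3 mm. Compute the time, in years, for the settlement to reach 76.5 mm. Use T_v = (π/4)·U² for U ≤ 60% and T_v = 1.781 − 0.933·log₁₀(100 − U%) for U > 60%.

t ≈ 1.68 years

Drainage path length: H_d = H/2 = 1.9 m (double drainage).
U = S(t)/S_ult = 76.5/91.3 = 0.8379.
U > 60%: T_v = 1.781 − 0.933·log₁₀(100 − 83.79) = 0.65227.
t = T_v·H_d²/c_v = 0.65227×1.9²/1.4 = 1.682 years.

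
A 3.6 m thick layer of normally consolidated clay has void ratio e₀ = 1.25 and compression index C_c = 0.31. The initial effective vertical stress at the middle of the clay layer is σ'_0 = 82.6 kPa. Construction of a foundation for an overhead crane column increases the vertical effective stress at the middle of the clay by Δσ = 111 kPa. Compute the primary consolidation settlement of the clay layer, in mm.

Final effective stress: σ'_f = σ'_0 + Δσ = 82.6 + 111 = 193.6 kPa.
Normally consolidated clay, so the full stress increment lies on the virgin compression line:
S_c = C_c·H/(1+e₀)·log₁₀(σ'_f/σ'_0) = 0.31×3.6/(1+1.25)×log₁₀(193.6/82.6)
    = 0.496 × 0.36993 = 0.1835 m

S_c ≈ 183 mm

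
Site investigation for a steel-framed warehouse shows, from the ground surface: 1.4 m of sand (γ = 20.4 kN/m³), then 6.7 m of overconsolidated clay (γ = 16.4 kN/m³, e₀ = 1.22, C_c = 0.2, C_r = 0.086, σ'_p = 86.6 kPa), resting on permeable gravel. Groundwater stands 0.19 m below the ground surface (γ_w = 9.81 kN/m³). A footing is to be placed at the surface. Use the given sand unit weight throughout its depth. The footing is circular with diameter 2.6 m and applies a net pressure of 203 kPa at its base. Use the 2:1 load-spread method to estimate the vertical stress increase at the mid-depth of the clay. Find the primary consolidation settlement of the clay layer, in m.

Mid-depth of clay below the ground surface: z = 1.4 + 6.7/2 = 4.75 m.
Total vertical stress at mid-clay: σ_v = 20.4×1.4 + 16.4×3.35 = 83.5 kPa.
Pore pressure: u = 9.81×(4.75 − 0.19) = 44.734 kPa.
Initial effective stress: σ'_0 = σ_v − u = 83.5 − 44.734 = 38.766 kPa.
Stress increase at mid-clay by the 2:1 spreading method:
Δσ ≈ qD²/(D+z)² = 203×2.6²/(2.6+4.75)² = 25.402 kPa
Final effective stress: σ'_f = 38.766 + 25.402 = 64.168 kPa.
σ'_f = 64.168 ≤ σ'_p = 86.6 kPa, so the clay remains overconsolidated and only the recompression index applies:
S_c = C_r·H/(1+e₀)·log₁₀(σ'_f/σ'_0) = 0.086×6.7/2.22×log₁₀(64.168/38.766)
    = 0.25955 × 0.21887 = 0.05681 m

S_c ≈ 0.0568 m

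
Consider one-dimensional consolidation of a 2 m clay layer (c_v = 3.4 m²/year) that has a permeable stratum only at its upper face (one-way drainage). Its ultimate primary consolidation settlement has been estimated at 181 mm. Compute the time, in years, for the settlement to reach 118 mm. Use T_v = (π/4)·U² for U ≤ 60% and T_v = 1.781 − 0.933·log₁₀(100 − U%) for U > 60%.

Drainage path length: H_d = H = 2 m (single drainage).
U = S(t)/S_ult = 118/181 = 0.6519.
U > 60%: T_v = 1.781 − 0.933·log₁₀(100 − 65.193) = 0.34263.
t = T_v·H_d²/c_v = 0.34263×2²/3.4 = 0.4031 years.

t ≈ 0.403 years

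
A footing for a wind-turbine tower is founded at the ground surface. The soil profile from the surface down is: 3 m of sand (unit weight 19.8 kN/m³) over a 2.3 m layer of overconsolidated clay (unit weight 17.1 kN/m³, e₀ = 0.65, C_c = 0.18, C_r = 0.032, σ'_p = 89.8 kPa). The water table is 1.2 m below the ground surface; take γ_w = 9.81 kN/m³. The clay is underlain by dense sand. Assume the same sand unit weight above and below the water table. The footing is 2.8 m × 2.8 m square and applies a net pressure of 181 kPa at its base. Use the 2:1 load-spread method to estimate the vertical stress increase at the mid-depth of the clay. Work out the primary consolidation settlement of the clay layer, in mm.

S_c ≈ 8.94 mm

Mid-depth of clay below the ground surface: z = 3 + 2.3/2 = 4.15 m.
Total vertical stress at mid-clay: σ_v = 19.8×3 + 17.1×1.15 = 79.065 kPa.
Pore pressure: u = 9.81×(4.15 − 1.2) = 28.94 kPa.
Initial effective stress: σ'_0 = σ_v − u = 79.065 − 28.94 = 50.125 kPa.
Stress increase at mid-clay by the 2:1 spreading method:
Δσ = qBL/((B+z)(L+z)) = 181×2.8×2.8/((2.8+4.15)(2.8+4.15)) = 29.378 kPa
Final effective stress: σ'_f = 50.125 + 29.378 = 79.503 kPa.
σ'_f = 79.503 ≤ σ'_p = 89.8 kPa, so the clay remains overconsolidated and only the recompression index applies:
S_c = C_r·H/(1+e₀)·log₁₀(σ'_f/σ'_0) = 0.032×2.3/1.65×log₁₀(79.503/50.125)
    = 0.044605 × 0.20033 = 0.008936 m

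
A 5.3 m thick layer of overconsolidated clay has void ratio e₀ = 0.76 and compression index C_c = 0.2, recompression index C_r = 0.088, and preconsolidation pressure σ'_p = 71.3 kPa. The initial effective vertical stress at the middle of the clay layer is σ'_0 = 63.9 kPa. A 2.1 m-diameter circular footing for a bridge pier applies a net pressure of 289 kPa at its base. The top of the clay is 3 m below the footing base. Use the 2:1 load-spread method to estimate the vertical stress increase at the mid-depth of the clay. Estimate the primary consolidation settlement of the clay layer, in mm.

S_c ≈ 58.9 mm

Mid-depth of clay below the footing base: z = 3 + 5.3/2 = 5.65 m.
Stress increase at mid-clay by the 2:1 spreading method:
Δσ ≈ qD²/(D+z)² = 289×2.1²/(2.1+5.65)² = 21.219 kPa
Final effective stress: σ'_f = 63.9 + 21.219 = 85.119 kPa.
σ'_f = 85.119 > σ'_p = 71.3 kPa, so the stress path crosses the preconsolidation pressure — recompression up to σ'_p, then virgin compression beyond:
S_c = H/(1+e₀)·[C_r·log₁₀(σ'_p/σ'_0) + C_c·log₁₀(σ'_f/σ'_p)]
    = 5.3/1.76 × [0.088×log₁₀(71.3/63.9) + 0.2×log₁₀(85.119/71.3)]
    = 3.0114 × [0.0041878 + 0.015387] = 0.05895 m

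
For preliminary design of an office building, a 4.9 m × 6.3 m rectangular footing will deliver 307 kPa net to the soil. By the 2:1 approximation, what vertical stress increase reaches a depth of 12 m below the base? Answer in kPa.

By the 2:1 method the load spreads at 1 horizontal : 2 vertical, so at depth z the loaded area has grown by z in each plan dimension:
Δσ = qBL/((B+z)(L+z)) = 307×4.9×6.3/((4.9+12)(6.3+12)) = 30.643 kPa

Δσ_z ≈ 30.6 kPa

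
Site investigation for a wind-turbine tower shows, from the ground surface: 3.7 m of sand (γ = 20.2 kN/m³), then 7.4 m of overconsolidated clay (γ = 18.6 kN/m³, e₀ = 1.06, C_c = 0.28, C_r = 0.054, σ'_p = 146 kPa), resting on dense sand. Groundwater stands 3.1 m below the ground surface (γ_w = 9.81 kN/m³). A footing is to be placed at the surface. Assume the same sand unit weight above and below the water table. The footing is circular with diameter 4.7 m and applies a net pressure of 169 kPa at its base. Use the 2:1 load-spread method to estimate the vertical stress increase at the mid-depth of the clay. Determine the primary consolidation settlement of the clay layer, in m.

S_c ≈ 0.0189 m

Mid-depth of clay below the ground surface: z = 3.7 + 7.4/2 = 7.4 m.
Total vertical stress at mid-clay: σ_v = 20.2×3.7 + 18.6×3.7 = 143.56 kPa.
Pore pressure: u = 9.81×(7.4 − 3.1) = 42.183 kPa.
Initial effective stress: σ'_0 = σ_v − u = 143.56 − 42.183 = 101.38 kPa.
Stress increase at mid-clay by the 2:1 spreading method:
Δσ ≈ qD²/(D+z)² = 169×4.7²/(4.7+7.4)² = 25.498 kPa
Final effective stress: σ'_f = 101.38 + 25.498 = 126.88 kPa.
σ'_f = 126.88 ≤ σ'_p = 146 kPa, so the clay remains overconsolidated and only the recompression index applies:
S_c = C_r·H/(1+e₀)·log₁₀(σ'_f/σ'_0) = 0.054×7.4/2.06×log₁₀(126.88/101.38)
    = 0.19398 × 0.097441 = 0.0189 m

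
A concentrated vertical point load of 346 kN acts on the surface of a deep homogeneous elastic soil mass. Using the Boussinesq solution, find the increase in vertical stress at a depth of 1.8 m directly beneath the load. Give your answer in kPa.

Boussinesq vertical stress below a point load on an elastic half-space:
Δσ_z = 3P/(2πz²) · [1 + (r/z)²]^(−5/2)
r/z = 0/1.8 = 0; [1+(r/z)²]^(−5/2) = 1.
Δσ_z = 3×346/(2π×1.8²) × 1 = 50.989 × 1 = 50.99 kPa

Δσ_z ≈ 51 kPa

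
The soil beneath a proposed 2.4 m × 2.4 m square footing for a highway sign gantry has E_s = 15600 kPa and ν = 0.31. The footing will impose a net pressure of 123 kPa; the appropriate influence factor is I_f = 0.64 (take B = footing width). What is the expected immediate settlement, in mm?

S_e ≈ 10.9 mm

Immediate (elastic) settlement: S_e = q·B·(1−ν²)/E_s · I_f.
S_e = 123 × 2.4 × (1 − 0.31²) / 15600 × 0.64
    = 123 × 2.4 × 0.9039 / 15600 × 0.64
    = 0.01095 m = 10.95 mm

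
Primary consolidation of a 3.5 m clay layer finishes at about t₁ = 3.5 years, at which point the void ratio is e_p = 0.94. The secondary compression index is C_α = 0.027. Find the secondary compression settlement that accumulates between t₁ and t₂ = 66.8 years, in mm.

Secondary compression: S_s = C_α·H/(1+e_p)·log₁₀(t₂/t₁)
S_s = 0.027×3.5/(1+0.94)×log₁₀(66.8/3.5)
    = 0.04871 × 1.281 = 0.06239 m

S_s ≈ 62.4 mm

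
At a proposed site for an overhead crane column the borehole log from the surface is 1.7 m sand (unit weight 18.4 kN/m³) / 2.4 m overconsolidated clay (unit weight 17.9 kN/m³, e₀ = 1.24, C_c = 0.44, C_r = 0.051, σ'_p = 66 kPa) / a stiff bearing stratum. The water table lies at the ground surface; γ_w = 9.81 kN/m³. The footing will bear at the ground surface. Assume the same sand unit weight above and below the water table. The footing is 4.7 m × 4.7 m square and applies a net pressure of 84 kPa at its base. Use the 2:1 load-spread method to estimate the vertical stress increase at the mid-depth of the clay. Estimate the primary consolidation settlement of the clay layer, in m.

Mid-depth of clay below the ground surface: z = 1.7 + 2.4/2 = 2.9 m.
Total vertical stress at mid-clay: σ_v = 18.4×1.7 + 17.9×1.2 = 52.76 kPa.
Pore pressure: u = 9.81×(2.9 − 0) = 28.449 kPa.
Initial effective stress: σ'_0 = σ_v − u = 52.76 − 28.449 = 24.311 kPa.
Stress increase at mid-clay by the 2:1 spreading method:
Δσ = qBL/((B+z)(L+z)) = 84×4.7×4.7/((4.7+2.9)(4.7+2.9)) = 32.125 kPa
Final effective stress: σ'_f = 24.311 + 32.125 = 56.436 kPa.
σ'_f = 56.436 ≤ σ'_p = 66 kPa, so the clay remains overconsolidated and only the recompression index applies:
S_c = C_r·H/(1+e₀)·log₁₀(σ'_f/σ'_0) = 0.051×2.4/2.24×log₁₀(56.436/24.311)
    = 0.054641 × 0.36575 = 0.01999 m

S_c ≈ 0.02 m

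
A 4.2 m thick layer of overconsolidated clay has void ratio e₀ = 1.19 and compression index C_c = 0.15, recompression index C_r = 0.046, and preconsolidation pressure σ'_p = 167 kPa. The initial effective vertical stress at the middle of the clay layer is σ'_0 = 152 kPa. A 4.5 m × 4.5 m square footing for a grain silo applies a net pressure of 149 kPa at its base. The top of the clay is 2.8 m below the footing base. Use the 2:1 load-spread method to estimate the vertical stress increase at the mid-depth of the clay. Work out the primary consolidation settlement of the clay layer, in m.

Mid-depth of clay below the footing base: z = 2.8 + 4.2/2 = 4.9 m.
Stress increase at mid-clay by the 2:1 spreading method:
Δσ = qBL/((B+z)(L+z)) = 149×4.5×4.5/((4.5+4.9)(4.5+4.9)) = 34.147 kPa
Final effective stress: σ'_f = 152 + 34.147 = 186.15 kPa.
σ'_f = 186.15 > σ'_p = 167 kPa, so the stress path crosses the preconsolidation pressure — recompression up to σ'_p, then virgin compression beyond:
S_c = H/(1+e₀)·[C_r·log₁₀(σ'_p/σ'_0) + C_c·log₁₀(σ'_f/σ'_p)]
    = 4.2/2.19 × [0.046×log₁₀(167/152) + 0.15×log₁₀(186.15/167)]
    = 1.9178 × [0.0018802 + 0.007072] = 0.01717 m

S_c ≈ 0.0172 m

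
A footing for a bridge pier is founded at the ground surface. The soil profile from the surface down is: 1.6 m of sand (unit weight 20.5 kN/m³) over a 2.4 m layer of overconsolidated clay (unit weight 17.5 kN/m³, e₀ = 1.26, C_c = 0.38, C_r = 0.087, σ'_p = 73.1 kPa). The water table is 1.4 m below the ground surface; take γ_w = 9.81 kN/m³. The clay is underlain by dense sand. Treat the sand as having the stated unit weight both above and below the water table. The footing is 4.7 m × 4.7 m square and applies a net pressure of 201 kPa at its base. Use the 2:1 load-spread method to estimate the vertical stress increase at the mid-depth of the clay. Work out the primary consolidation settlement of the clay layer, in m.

S_c ≈ 0.11 m

Mid-depth of clay below the ground surface: z = 1.6 + 2.4/2 = 2.8 m.
Total vertical stress at mid-clay: σ_v = 20.5×1.6 + 17.5×1.2 = 53.8 kPa.
Pore pressure: u = 9.81×(2.8 − 1.4) = 13.734 kPa.
Initial effective stress: σ'_0 = σ_v − u = 53.8 − 13.734 = 40.066 kPa.
Stress increase at mid-clay by the 2:1 spreading method:
Δσ = qBL/((B+z)(L+z)) = 201×4.7×4.7/((4.7+2.8)(4.7+2.8)) = 78.935 kPa
Final effective stress: σ'_f = 40.066 + 78.935 = 119 kPa.
σ'_f = 119 > σ'_p = 73.1 kPa, so the stress path crosses the preconsolidation pressure — recompression up to σ'_p, then virgin compression beyond:
S_c = H/(1+e₀)·[C_r·log₁₀(σ'_p/σ'_0) + C_c·log₁₀(σ'_f/σ'_p)]
    = 2.4/2.26 × [0.087×log₁₀(73.1/40.066) + 0.38×log₁₀(119/73.1)]
    = 1.0619 × [0.022719 + 0.080419] = 0.1095 m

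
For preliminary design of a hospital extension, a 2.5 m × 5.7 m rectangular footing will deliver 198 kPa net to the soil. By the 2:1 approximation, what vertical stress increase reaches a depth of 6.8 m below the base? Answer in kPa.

Δσ_z ≈ 24.3 kPa

By the 2:1 method the load spreads at 1 horizontal : 2 vertical, so at depth z the loaded area has grown by z in each plan dimension:
Δσ = qBL/((B+z)(L+z)) = 198×2.5×5.7/((2.5+6.8)(5.7+6.8)) = 24.271 kPa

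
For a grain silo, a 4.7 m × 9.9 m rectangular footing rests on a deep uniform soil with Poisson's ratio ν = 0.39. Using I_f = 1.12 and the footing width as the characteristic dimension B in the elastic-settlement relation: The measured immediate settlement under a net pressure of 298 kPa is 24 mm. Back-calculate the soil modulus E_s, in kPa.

E_s ≈ 55400 kPa

S_e = q·B·(1−ν²)/E_s · I_f  ⇒  E_s = q·B·(1−ν²)·I_f / S_e.
E_s = 298 × 4.7 × 0.8479 × 1.12 / 0.024 = 55420 kPa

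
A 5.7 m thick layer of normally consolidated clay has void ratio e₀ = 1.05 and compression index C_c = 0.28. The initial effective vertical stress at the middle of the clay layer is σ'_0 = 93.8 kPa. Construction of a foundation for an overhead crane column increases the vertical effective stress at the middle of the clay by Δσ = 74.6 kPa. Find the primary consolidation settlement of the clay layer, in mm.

Final effective stress: σ'_f = σ'_0 + Δσ = 93.8 + 74.6 = 168.4 kPa.
Normally consolidated clay, so the full stress increment lies on the virgin compression line:
S_c = C_c·H/(1+e₀)·log₁₀(σ'_f/σ'_0) = 0.28×5.7/(1+1.05)×log₁₀(168.4/93.8)
    = 0.77854 × 0.25414 = 0.1979 m

S_c ≈ 198 mm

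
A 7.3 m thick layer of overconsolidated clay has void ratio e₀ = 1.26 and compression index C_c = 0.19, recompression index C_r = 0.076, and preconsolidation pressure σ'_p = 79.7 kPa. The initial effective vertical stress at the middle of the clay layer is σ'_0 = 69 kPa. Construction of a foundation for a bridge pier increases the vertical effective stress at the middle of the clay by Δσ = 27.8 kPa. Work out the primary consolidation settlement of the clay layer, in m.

S_c ≈ 0.0672 m

Final effective stress: σ'_f = 69 + 27.8 = 96.8 kPa.
σ'_f = 96.8 > σ'_p = 79.7 kPa, so the stress path crosses the preconsolidation pressure — recompression up to σ'_p, then virgin compression beyond:
S_c = H/(1+e₀)·[C_r·log₁₀(σ'_p/σ'_0) + C_c·log₁₀(σ'_f/σ'_p)]
    = 7.3/2.26 × [0.076×log₁₀(79.7/69) + 0.19×log₁₀(96.8/79.7)]
    = 3.2301 × [0.0047583 + 0.016039] = 0.06718 m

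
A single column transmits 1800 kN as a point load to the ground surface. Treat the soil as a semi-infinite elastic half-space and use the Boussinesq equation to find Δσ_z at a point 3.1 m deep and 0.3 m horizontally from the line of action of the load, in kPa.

Boussinesq vertical stress below a point load on an elastic half-space:
Δσ_z = 3P/(2πz²) · [1 + (r/z)²]^(−5/2)
r/z = 0.3/3.1 = 0.096774; [1+(r/z)²]^(−5/2) = 0.97697.
Δσ_z = 3×1800/(2π×3.1²) × 0.97697 = 89.431 × 0.97697 = 87.37 kPa

Δσ_z ≈ 87.4 kPa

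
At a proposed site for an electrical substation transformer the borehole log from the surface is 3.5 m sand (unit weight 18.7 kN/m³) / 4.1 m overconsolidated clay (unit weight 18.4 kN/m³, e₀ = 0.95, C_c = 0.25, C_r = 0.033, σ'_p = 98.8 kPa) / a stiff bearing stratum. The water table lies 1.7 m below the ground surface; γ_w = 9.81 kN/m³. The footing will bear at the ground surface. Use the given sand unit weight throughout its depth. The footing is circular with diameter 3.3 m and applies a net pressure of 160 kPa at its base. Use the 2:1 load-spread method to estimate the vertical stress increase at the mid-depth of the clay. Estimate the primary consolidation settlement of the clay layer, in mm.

Mid-depth of clay below the ground surface: z = 3.5 + 4.1/2 = 5.55 m.
Total vertical stress at mid-clay: σ_v = 18.7×3.5 + 18.4×2.05 = 103.17 kPa.
Pore pressure: u = 9.81×(5.55 − 1.7) = 37.769 kPa.
Initial effective stress: σ'_0 = σ_v − u = 103.17 − 37.769 = 65.401 kPa.
Stress increase at mid-clay by the 2:1 spreading method:
Δσ ≈ qD²/(D+z)² = 160×3.3²/(3.3+5.55)² = 22.246 kPa
Final effective stress: σ'_f = 65.401 + 22.246 = 87.647 kPa.
σ'_f = 87.647 ≤ σ'_p = 98.8 kPa, so the clay remains overconsolidated and only the recompression index applies:
S_c = C_r·H/(1+e₀)·log₁₀(σ'_f/σ'_0) = 0.033×4.1/1.95×log₁₀(87.647/65.401)
    = 0.069386 × 0.12715 = 0.008822 m

S_c ≈ 8.82 mm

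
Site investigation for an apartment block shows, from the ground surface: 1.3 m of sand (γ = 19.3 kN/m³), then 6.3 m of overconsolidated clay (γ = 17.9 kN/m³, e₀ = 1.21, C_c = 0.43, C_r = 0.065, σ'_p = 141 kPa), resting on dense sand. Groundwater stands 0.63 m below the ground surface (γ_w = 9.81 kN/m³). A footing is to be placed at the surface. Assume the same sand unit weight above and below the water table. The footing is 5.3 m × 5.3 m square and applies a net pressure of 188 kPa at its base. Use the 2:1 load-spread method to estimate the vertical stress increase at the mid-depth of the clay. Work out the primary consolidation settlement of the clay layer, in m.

S_c ≈ 0.0657 m

Mid-depth of clay below the ground surface: z = 1.3 + 6.3/2 = 4.45 m.
Total vertical stress at mid-clay: σ_v = 19.3×1.3 + 17.9×3.15 = 81.475 kPa.
Pore pressure: u = 9.81×(4.45 − 0.63) = 37.474 kPa.
Initial effective stress: σ'_0 = σ_v − u = 81.475 − 37.474 = 44.001 kPa.
Stress increase at mid-clay by the 2:1 spreading method:
Δσ = qBL/((B+z)(L+z)) = 188×5.3×5.3/((5.3+4.45)(5.3+4.45)) = 55.552 kPa
Final effective stress: σ'_f = 44.001 + 55.552 = 99.553 kPa.
σ'_f = 99.553 ≤ σ'_p = 141 kPa, so the clay remains overconsolidated and only the recompression index applies:
S_c = C_r·H/(1+e₀)·log₁₀(σ'_f/σ'_0) = 0.065×6.3/2.21×log₁₀(99.553/44.001)
    = 0.1853 × 0.35459 = 0.0657 m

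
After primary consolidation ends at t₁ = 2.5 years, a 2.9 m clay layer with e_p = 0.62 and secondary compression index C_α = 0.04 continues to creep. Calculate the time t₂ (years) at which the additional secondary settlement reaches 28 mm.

t₂ ≈ 6.15 years

S_s = C_α·H/(1+e_p)·log₁₀(t₂/t₁) ⇒ log₁₀(t₂/t₁) = S_s·(1+e_p)/(C_α·H).
log₁₀(t₂/t₁) = 0.028 × (1+0.62) / (0.04×2.9) = 0.391
t₂ = t₁ × 10^0.391 = 2.5 × 2.461 = 6.151 years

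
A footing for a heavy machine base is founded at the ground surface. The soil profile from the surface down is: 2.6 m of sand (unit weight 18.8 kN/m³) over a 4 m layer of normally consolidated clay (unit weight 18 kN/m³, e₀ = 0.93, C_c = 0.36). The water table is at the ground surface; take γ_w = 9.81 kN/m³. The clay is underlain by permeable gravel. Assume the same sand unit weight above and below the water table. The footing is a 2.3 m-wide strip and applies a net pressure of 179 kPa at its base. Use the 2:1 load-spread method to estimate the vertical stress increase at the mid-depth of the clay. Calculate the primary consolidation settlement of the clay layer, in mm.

Mid-depth of clay below the ground surface: z = 2.6 + 4/2 = 4.6 m.
Total vertical stress at mid-clay: σ_v = 18.8×2.6 + 18×2 = 84.88 kPa.
Pore pressure: u = 9.81×(4.6 − 0) = 45.126 kPa.
Initial effective stress: σ'_0 = σ_v − u = 84.88 − 45.126 = 39.754 kPa.
Stress increase at mid-clay by the 2:1 spreading method:
Δσ = qB/(B+z) = 179×2.3/(2.3+4.6) = 59.667 kPa
Final effective stress: σ'_f = σ'_0 + Δσ = 39.754 + 59.667 = 99.421 kPa.
Normally consolidated clay, so the full stress increment lies on the virgin compression line:
S_c = C_c·H/(1+e₀)·log₁₀(σ'_f/σ'_0) = 0.36×4/(1+0.93)×log₁₀(99.421/39.754)
    = 0.74611 × 0.3981 = 0.297 m

S_c ≈ 297 mm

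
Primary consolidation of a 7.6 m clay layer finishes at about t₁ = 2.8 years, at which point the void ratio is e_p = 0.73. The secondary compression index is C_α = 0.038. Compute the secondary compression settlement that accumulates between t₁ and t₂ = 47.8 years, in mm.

Secondary compression: S_s = C_α·H/(1+e_p)·log₁₀(t₂/t₁)
S_s = 0.038×7.6/(1+0.73)×log₁₀(47.8/2.8)
    = 0.1669 × 1.232 = 0.2057 m

S_s ≈ 206 mm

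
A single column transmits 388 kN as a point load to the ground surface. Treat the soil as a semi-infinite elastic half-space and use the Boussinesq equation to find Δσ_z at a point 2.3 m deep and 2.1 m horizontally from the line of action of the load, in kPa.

Δσ_z ≈ 7.69 kPa

Boussinesq vertical stress below a point load on an elastic half-space:
Δσ_z = 3P/(2πz²) · [1 + (r/z)²]^(−5/2)
r/z = 2.1/2.3 = 0.91304; [1+(r/z)²]^(−5/2) = 0.21964.
Δσ_z = 3×388/(2π×2.3²) × 0.21964 = 35.02 × 0.21964 = 7.692 kPa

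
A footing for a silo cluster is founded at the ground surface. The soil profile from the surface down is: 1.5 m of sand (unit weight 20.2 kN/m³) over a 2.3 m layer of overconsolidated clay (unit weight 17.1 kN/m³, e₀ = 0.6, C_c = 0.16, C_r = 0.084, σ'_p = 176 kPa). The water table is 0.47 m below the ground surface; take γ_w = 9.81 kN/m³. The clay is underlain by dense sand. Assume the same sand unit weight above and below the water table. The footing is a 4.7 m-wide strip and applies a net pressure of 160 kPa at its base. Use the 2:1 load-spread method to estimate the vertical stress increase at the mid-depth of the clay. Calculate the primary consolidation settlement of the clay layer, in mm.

S_c ≈ 79.8 mm

Mid-depth of clay below the ground surface: z = 1.5 + 2.3/2 = 2.65 m.
Total vertical stress at mid-clay: σ_v = 20.2×1.5 + 17.1×1.15 = 49.965 kPa.
Pore pressure: u = 9.81×(2.65 − 0.47) = 21.386 kPa.
Initial effective stress: σ'_0 = σ_v − u = 49.965 − 21.386 = 28.579 kPa.
Stress increase at mid-clay by the 2:1 spreading method:
Δσ = qB/(B+z) = 160×4.7/(4.7+2.65) = 102.31 kPa
Final effective stress: σ'_f = 28.579 + 102.31 = 130.89 kPa.
σ'_f = 130.89 ≤ σ'_p = 176 kPa, so the clay remains overconsolidated and only the recompression index applies:
S_c = C_r·H/(1+e₀)·log₁₀(σ'_f/σ'_0) = 0.084×2.3/1.6×log₁₀(130.89/28.579)
    = 0.12075 × 0.66086 = 0.0798 m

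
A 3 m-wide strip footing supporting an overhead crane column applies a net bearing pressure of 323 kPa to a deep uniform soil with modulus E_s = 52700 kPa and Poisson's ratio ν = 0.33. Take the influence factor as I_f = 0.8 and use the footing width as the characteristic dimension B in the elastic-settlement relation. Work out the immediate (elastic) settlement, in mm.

S_e ≈ 13.1 mm

Immediate (elastic) settlement: S_e = q·B·(1−ν²)/E_s · I_f.
S_e = 323 × 3 × (1 − 0.33²) / 52700 × 0.8
    = 323 × 3 × 0.8911 / 52700 × 0.8
    = 0.01311 m = 13.11 mm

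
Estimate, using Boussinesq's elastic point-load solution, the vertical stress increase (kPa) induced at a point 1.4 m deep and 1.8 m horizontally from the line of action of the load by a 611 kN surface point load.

Δσ_z ≈ 13 kPa

Boussinesq vertical stress below a point load on an elastic half-space:
Δσ_z = 3P/(2πz²) · [1 + (r/z)²]^(−5/2)
r/z = 1.8/1.4 = 1.2857; [1+(r/z)²]^(−5/2) = 0.087223.
Δσ_z = 3×611/(2π×1.4²) × 0.087223 = 148.84 × 0.087223 = 12.98 kPa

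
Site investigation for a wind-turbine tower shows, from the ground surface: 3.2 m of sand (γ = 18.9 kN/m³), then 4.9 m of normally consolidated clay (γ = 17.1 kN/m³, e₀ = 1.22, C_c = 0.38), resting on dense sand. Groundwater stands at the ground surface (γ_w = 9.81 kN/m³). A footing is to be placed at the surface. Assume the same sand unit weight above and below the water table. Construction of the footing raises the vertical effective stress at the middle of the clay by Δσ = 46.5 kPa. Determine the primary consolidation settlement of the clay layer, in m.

Mid-depth of clay below the ground surface: z = 3.2 + 4.9/2 = 5.65 m.
Total vertical stress at mid-clay: σ_v = 18.9×3.2 + 17.1×2.45 = 102.38 kPa.
Pore pressure: u = 9.81×(5.65 − 0) = 55.427 kPa.
Initial effective stress: σ'_0 = σ_v − u = 102.38 − 55.427 = 46.953 kPa.
Final effective stress: σ'_f = σ'_0 + Δσ = 46.953 + 46.5 = 93.453 kPa.
Normally consolidated clay, so the full stress increment lies on the virgin compression line:
S_c = C_c·H/(1+e₀)·log₁₀(σ'_f/σ'_0) = 0.38×4.9/(1+1.22)×log₁₀(93.453/46.953)
    = 0.83874 × 0.29893 = 0.2507 m

S_c ≈ 0.251 m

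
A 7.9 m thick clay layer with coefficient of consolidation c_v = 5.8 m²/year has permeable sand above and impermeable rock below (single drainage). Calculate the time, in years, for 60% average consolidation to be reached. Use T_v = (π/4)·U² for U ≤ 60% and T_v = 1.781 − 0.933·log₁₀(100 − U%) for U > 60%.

Drainage path length: H_d = H = 7.9 m (single drainage).
U ≤ 60%: T_v = (π/4)·U² = (π/4)×0.6² = 0.28274.
t = T_v·H_d²/c_v = 0.28274×7.9²/5.8 = 3.042 years.

t ≈ 3.04 years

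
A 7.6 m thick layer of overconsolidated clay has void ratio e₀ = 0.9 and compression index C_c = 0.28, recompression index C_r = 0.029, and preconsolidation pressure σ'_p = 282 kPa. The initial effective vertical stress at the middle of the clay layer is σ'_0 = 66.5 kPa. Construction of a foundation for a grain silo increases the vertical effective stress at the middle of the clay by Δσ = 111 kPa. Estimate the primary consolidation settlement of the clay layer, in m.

Final effective stress: σ'_f = 66.5 + 111 = 177.5 kPa.
σ'_f = 177.5 ≤ σ'_p = 282 kPa, so the clay remains overconsolidated and only the recompression index applies:
S_c = C_r·H/(1+e₀)·log₁₀(σ'_f/σ'_0) = 0.029×7.6/1.9×log₁₀(177.5/66.5)
    = 0.116 × 0.42638 = 0.04946 m

S_c ≈ 0.0495 m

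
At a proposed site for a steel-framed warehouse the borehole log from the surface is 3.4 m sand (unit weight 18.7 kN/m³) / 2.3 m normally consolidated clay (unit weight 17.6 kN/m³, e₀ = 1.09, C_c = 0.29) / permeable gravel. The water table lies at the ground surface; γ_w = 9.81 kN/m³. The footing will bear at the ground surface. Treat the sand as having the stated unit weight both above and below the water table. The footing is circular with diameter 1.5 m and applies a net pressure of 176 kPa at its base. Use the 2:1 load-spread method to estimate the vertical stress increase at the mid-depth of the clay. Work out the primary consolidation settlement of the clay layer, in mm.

S_c ≈ 33.8 mm

Mid-depth of clay below the ground surface: z = 3.4 + 2.3/2 = 4.55 m.
Total vertical stress at mid-clay: σ_v = 18.7×3.4 + 17.6×1.15 = 83.82 kPa.
Pore pressure: u = 9.81×(4.55 − 0) = 44.636 kPa.
Initial effective stress: σ'_0 = σ_v − u = 83.82 − 44.636 = 39.184 kPa.
Stress increase at mid-clay by the 2:1 spreading method:
Δσ ≈ qD²/(D+z)² = 176×1.5²/(1.5+4.55)² = 10.819 kPa
Final effective stress: σ'_f = σ'_0 + Δσ = 39.184 + 10.819 = 50.003 kPa.
Normally consolidated clay, so the full stress increment lies on the virgin compression line:
S_c = C_c·H/(1+e₀)·log₁₀(σ'_f/σ'_0) = 0.29×2.3/(1+1.09)×log₁₀(50.003/39.184)
    = 0.31914 × 0.10589 = 0.03379 m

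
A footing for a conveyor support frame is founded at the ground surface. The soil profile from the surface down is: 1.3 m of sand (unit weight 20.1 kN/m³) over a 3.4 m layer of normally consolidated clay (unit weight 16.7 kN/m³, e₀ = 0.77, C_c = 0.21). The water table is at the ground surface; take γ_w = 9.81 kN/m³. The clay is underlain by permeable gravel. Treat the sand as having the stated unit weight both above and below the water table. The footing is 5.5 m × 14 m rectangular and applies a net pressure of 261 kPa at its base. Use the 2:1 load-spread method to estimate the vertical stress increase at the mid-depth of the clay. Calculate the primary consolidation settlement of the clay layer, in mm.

Mid-depth of clay below the ground surface: z = 1.3 + 3.4/2 = 3 m.
Total vertical stress at mid-clay: σ_v = 20.1×1.3 + 16.7×1.7 = 54.52 kPa.
Pore pressure: u = 9.81×(3 − 0) = 29.43 kPa.
Initial effective stress: σ'_0 = σ_v − u = 54.52 − 29.43 = 25.09 kPa.
Stress increase at mid-clay by the 2:1 spreading method:
Δσ = qBL/((B+z)(L+z)) = 261×5.5×14/((5.5+3)(14+3)) = 139.08 kPa
Final effective stress: σ'_f = σ'_0 + Δσ = 25.09 + 139.08 = 164.17 kPa.
Normally consolidated clay, so the full stress increment lies on the virgin compression line:
S_c = C_c·H/(1+e₀)·log₁₀(σ'_f/σ'_0) = 0.21×3.4/(1+0.77)×log₁₀(164.17/25.09)
    = 0.40339 × 0.81579 = 0.3291 m

S_c ≈ 329 mm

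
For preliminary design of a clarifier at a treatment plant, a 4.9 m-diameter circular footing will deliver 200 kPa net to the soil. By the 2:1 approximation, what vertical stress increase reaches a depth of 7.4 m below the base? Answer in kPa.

Δσ_z ≈ 31.7 kPa

By the 2:1 method the load spreads at 1 horizontal : 2 vertical, so at depth z the loaded area has grown by z in each plan dimension:
Δσ ≈ qD²/(D+z)² = 200×4.9²/(4.9+7.4)² = 31.74 kPa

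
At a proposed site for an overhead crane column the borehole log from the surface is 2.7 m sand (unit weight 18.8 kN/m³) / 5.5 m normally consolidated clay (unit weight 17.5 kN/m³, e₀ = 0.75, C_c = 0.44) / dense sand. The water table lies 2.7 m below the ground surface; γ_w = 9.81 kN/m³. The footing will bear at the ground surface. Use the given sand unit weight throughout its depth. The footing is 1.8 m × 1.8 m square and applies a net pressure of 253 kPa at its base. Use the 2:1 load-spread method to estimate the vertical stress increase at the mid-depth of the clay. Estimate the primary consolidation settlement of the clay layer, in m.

S_c ≈ 0.118 m

Mid-depth of clay below the ground surface: z = 2.7 + 5.5/2 = 5.45 m.
Total vertical stress at mid-clay: σ_v = 18.8×2.7 + 17.5×2.75 = 98.885 kPa.
Pore pressure: u = 9.81×(5.45 − 2.7) = 26.978 kPa.
Initial effective stress: σ'_0 = σ_v − u = 98.885 − 26.978 = 71.907 kPa.
Stress increase at mid-clay by the 2:1 spreading method:
Δσ = qBL/((B+z)(L+z)) = 253×1.8×1.8/((1.8+5.45)(1.8+5.45)) = 15.595 kPa
Final effective stress: σ'_f = σ'_0 + Δσ = 71.907 + 15.595 = 87.502 kPa.
Normally consolidated clay, so the full stress increment lies on the virgin compression line:
S_c = C_c·H/(1+e₀)·log₁₀(σ'_f/σ'_0) = 0.44×5.5/(1+0.75)×log₁₀(87.502/71.907)
    = 1.3829 × 0.085247 = 0.1179 m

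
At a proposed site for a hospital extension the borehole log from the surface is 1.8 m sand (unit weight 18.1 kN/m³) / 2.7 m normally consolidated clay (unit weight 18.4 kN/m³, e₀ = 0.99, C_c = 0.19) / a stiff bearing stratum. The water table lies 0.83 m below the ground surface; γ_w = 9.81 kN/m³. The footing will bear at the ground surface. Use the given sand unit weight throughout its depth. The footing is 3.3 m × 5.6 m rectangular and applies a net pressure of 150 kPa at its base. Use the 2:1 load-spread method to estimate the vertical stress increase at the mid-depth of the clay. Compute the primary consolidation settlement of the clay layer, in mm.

Mid-depth of clay below the ground surface: z = 1.8 + 2.7/2 = 3.15 m.
Total vertical stress at mid-clay: σ_v = 18.1×1.8 + 18.4×1.35 = 57.42 kPa.
Pore pressure: u = 9.81×(3.15 − 0.83) = 22.759 kPa.
Initial effective stress: σ'_0 = σ_v − u = 57.42 − 22.759 = 34.661 kPa.
Stress increase at mid-clay by the 2:1 spreading method:
Δσ = qBL/((B+z)(L+z)) = 150×3.3×5.6/((3.3+3.15)(5.6+3.15)) = 49.116 kPa
Final effective stress: σ'_f = σ'_0 + Δσ = 34.661 + 49.116 = 83.777 kPa.
Normally consolidated clay, so the full stress increment lies on the virgin compression line:
S_c = C_c·H/(1+e₀)·log₁₀(σ'_f/σ'_0) = 0.19×2.7/(1+0.99)×log₁₀(83.777/34.661)
    = 0.25779 × 0.38328 = 0.09881 m

S_c ≈ 98.8 mm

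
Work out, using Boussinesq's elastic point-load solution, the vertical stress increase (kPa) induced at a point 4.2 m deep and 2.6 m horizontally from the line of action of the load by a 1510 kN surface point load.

Δσ_z ≈ 18.2 kPa

Boussinesq vertical stress below a point load on an elastic half-space:
Δσ_z = 3P/(2πz²) · [1 + (r/z)²]^(−5/2)
r/z = 2.6/4.2 = 0.61905; [1+(r/z)²]^(−5/2) = 0.4444.
Δσ_z = 3×1510/(2π×4.2²) × 0.4444 = 40.871 × 0.4444 = 18.16 kPa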